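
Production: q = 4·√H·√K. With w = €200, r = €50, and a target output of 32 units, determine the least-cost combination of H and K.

Cost minimization requires the marginal rate of technical substitution to equal the input-price ratio: MP_H/MP_K = w/r.
Here MP_H/MP_K = (1/2)·(K/H)/(1/2) = (K/H). Setting this equal to 200/50 = 4 gives K = 4H.
Substituting into q = 32: 4·H^(1/2)·(4H)^(1/2) = 32.
Solving, H = 4 and K = 16.

H* = 4, K* = 16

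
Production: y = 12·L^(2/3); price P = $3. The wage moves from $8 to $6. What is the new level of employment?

From P·MP_L = w with MP_L = 8·L^(-1/3), the labor demand is L(w) = (24/w)^(3).
At w = 8: L = 27. At w = 6: L = 64.

L* = 64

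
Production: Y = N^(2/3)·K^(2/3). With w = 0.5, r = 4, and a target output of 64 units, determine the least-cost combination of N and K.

N* = 64, K* = 8

Cost minimization requires the marginal rate of technical substitution to equal the input-price ratio: MP_N/MP_K = w/r.
Here MP_N/MP_K = (2/3)·(K/N)/(2/3) = (K/N). Setting this equal to 0.5/4 = 0.125 gives K = 0.125N.
Substituting into Y = 64: N^(2/3)·(0.125N)^(2/3) = 64.
Solving, N = 64 and K = 8.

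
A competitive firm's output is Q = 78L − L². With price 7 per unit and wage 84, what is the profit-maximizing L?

L* = 33

The marginal product of L is MP_L = 78 − 2L.
A price-taking firm hires until the value of the marginal product equals the wage: P·MP_L = w, so 7·(78 − 2L) = 84.
Then 78 − 2L = 12, giving L = 33.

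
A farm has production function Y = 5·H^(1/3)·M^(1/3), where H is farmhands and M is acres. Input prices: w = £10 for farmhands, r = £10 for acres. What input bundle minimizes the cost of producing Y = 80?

H* = 64, M* = 64

Cost minimization requires the marginal rate of technical substitution to equal the input-price ratio: MP_H/MP_M = w/r.
Here MP_H/MP_M = (1/3)·(M/H)/(1/3) = (M/H). Setting this equal to 10/10 = 1 gives M = H.
Substituting into Y = 80: 5·H^(1/3)·(H)^(1/3) = 80.
Solving, H = 64 and M = 64.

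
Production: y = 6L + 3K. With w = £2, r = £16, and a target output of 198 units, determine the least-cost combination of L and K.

L* = 33, K* = 0

The inputs are perfect substitutes, so the firm uses whichever has the lower cost per unit of output.
Cost per unit of output via L is w/6 = 1/3; via K it is r/3 = 16/3. L is cheaper.
Producing y = 198 with L alone: L = 33, K = 0.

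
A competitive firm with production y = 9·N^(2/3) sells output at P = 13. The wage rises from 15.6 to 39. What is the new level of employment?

N* = 8

From P·MP_N = w with MP_N = 6·N^(-1/3), the labor demand is N(w) = (78/w)^(3).
At w = 15.6: N = 125. At w = 39: N = 8.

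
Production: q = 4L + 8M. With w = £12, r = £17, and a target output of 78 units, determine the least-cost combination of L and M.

The inputs are perfect substitutes, so the firm uses whichever has the lower cost per unit of output.
Cost per unit of output via L is w/4 = 3; via M it is r/8 = 2.125. M is cheaper.
Producing q = 78 with M alone: L = 0, M = 9.75.

L* = 0, M* = 9.75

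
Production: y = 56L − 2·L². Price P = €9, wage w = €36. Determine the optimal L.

L* = 13

The marginal product of L is MP_L = 56 − 4L.
A price-taking firm hires until the value of the marginal product equals the wage: P·MP_L = w, so 9·(56 − 4L) = 36.
Then 56 − 4L = 4, giving L = 13.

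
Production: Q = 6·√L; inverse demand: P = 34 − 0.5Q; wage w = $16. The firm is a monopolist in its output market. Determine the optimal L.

L* = 9

Marginal revenue from the inverse demand is MR = 34 − Q.
The marginal product is MP_L = 3·L^(-1/2).
A monopolist hires until marginal revenue product equals the wage: MR·MP_L = w.
At L, Q = 6·√L. Substituting and solving: (34 − 6·√L)·3·L^(-1/2) = 16 gives L = 9.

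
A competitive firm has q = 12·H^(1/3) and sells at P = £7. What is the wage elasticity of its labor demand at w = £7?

MP_H = (1/3)·12·H^(-2/3), so P·MP_H = w gives 28·H^(-2/3) = w.
Solving, H(w) = (28/w)^(3/2). This is a constant-elasticity form: H ∝ w^(−3/2), so ε = −3/2.

ε = -1.5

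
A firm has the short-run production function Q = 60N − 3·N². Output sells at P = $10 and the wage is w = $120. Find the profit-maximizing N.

N* = 8

The marginal product of N is MP_N = 60 − 6N.
A price-taking firm hires until the value of the marginal product equals the wage: P·MP_N = w, so 10·(60 − 6N) = 120.
Then 60 − 6N = 12, giving N = 8.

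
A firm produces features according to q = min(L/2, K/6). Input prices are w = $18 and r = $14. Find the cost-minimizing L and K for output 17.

With a fixed-proportions technology, the cost-minimizing bundle uses no slack in either input: L/2 = K/6 = q.
So L = 2·17 = 34 and K = 6·17 = 102.

L* = 34, K* = 102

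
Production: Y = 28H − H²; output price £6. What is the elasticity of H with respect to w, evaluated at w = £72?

ε = -0.75

From P·MP_H = w with MP_H = 28 − 2H, labor demand is H(w) = (28 − w/6)/2.
dH/dw = −1/(12) = -1/12.
At w = 72, H = 8, so ε = (dH/dw)·(w/H) = (-1/12)·(72/8) = -0.75.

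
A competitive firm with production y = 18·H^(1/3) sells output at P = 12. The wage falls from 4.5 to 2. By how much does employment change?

From P·MP_H = w with MP_H = 6·H^(-2/3), the labor demand is H(w) = (72/w)^(3/2).
At w = 4.5: H = 64. At w = 2: H = 216.
ΔH = 216 − 64 = 152.

ΔH = 152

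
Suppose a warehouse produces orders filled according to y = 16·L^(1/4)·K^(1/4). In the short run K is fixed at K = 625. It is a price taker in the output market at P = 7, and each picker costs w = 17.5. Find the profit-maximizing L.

With K = 625, MP_L = (1/4)·16·L^(-3/4)·625^(1/4) = 20·L^(-3/4).
Profit maximization for a price taker requires P·MP_L = w: 7·20·L^(-3/4) = 17.5.
So L^(-3/4) = 0.125, which gives L = 16.

L* = 16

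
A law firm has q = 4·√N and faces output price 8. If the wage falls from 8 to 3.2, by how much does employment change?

ΔN = 21

From P·MP_N = w with MP_N = 2·N^(-1/2), the labor demand is N(w) = (16/w)^(2).
At w = 8: N = 4. At w = 3.2: N = 25.
ΔN = 25 − 4 = 21.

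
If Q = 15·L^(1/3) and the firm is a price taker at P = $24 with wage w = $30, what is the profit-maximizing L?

MP_L = (1/3)·15·L^(-2/3) = 5·L^(-2/3).
Profit maximization for a price taker requires P·MP_L = w: 24·5·L^(-2/3) = 30.
So L^(-2/3) = 0.25, which gives L = 8.

L* = 8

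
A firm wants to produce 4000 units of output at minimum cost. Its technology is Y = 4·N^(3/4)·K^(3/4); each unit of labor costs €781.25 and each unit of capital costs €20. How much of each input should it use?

Cost minimization requires the marginal rate of technical substitution to equal the input-price ratio: MP_N/MP_K = w/r.
Here MP_N/MP_K = (3/4)·(K/N)/(3/4) = (K/N). Setting this equal to 781.25/20 = 39.0625 gives K = 39.0625N.
Substituting into Y = 4000: 4·N^(3/4)·(39.0625N)^(3/4) = 4000.
Solving, N = 16 and K = 625.

N* = 16, K* = 625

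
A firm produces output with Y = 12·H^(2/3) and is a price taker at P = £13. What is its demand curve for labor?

H(w) = 1124864/w³

MP_H = (2/3)·12·H^(-1/3) = 8·H^(-1/3).
Setting P·MP_H = w: 104·H^(-1/3) = w.
Solving for H: H^(-1/3) = w/104, so H = (104/w)^(3).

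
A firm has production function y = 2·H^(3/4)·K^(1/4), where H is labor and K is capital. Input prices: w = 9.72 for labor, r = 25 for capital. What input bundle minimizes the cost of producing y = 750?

H* = 625, K* = 81

Cost minimization requires the marginal rate of technical substitution to equal the input-price ratio: MP_H/MP_K = w/r.
Here MP_H/MP_K = (3/4)·(K/H)/(1/4) = 3·(K/H). Setting this equal to 9.72/25 = 0.3888 gives K = 0.1296H.
Substituting into y = 750: 2·H^(3/4)·(0.1296H)^(1/4) = 750.
Solving, H = 625 and K = 81.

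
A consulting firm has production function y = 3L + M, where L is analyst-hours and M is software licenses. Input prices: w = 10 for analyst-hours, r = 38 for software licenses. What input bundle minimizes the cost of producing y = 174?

L* = 58, M* = 0

The inputs are perfect substitutes, so the firm uses whichever has the lower cost per unit of output.
Cost per unit of output via L is 10/3; via M it is 38. L is cheaper.
Producing y = 174 with L alone: L = 58, M = 0.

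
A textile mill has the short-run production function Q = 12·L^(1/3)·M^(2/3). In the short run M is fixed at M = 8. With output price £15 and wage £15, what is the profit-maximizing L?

With M = 8, MP_L = (1/3)·12·L^(-2/3)·8^(2/3) = 16·L^(-2/3).
Profit maximization for a price taker requires P·MP_L = w: 15·16·L^(-2/3) = 15.
So L^(-2/3) = 0.0625, which gives L = 64.

L* = 64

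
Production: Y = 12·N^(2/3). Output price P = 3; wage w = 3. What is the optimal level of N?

N* = 512

MP_N = (2/3)·12·N^(-1/3) = 8·N^(-1/3).
Profit maximization for a price taker requires P·MP_N = w: 3·8·N^(-1/3) = 3.
So N^(-1/3) = 0.125, which gives N = 512.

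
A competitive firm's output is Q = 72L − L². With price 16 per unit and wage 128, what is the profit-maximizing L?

The marginal product of L is MP_L = 72 − 2L.
A price-taking firm hires until the value of the marginal product equals the wage: P·MP_L = w, so 16·(72 − 2L) = 128.
Then 72 − 2L = 8, giving L = 32.

L* = 32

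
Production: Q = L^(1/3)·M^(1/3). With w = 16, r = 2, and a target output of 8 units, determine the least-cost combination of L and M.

L* = 8, M* = 64

Cost minimization requires the marginal rate of technical substitution to equal the input-price ratio: MP_L/MP_M = w/r.
Here MP_L/MP_M = (1/3)·(M/L)/(1/3) = (M/L). Setting this equal to 16/2 = 8 gives M = 8L.
Substituting into Q = 8: L^(1/3)·(8L)^(1/3) = 8.
Solving, L = 8 and M = 64.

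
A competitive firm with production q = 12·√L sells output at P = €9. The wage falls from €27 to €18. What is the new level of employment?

From P·MP_L = w with MP_L = 6·L^(-1/2), the labor demand is L(w) = (54/w)^(2).
At w = 27: L = 4. At w = 18: L = 9.

L* = 9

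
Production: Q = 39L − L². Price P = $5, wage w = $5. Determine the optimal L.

The marginal product of L is MP_L = 39 − 2L.
A price-taking firm hires until the value of the marginal product equals the wage: P·MP_L = w, so 5·(39 − 2L) = 5.
Then 39 − 2L = 1, giving L = 19.

L* = 19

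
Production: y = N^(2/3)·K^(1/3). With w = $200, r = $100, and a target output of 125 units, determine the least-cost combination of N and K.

N* = 125, K* = 125

Cost minimization requires the marginal rate of technical substitution to equal the input-price ratio: MP_N/MP_K = w/r.
Here MP_N/MP_K = (2/3)·(K/N)/(1/3) = 2·(K/N). Setting this equal to 200/100 = 2 gives K = N.
Substituting into y = 125: N^(2/3)·(N)^(1/3) = 125.
Solving, N = 125 and K = 125.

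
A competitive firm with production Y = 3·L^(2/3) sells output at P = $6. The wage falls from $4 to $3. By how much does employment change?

ΔL = 37

From P·MP_L = w with MP_L = 2·L^(-1/3), the labor demand is L(w) = (12/w)^(3).
At w = 4: L = 27. At w = 3: L = 64.
ΔL = 64 − 27 = 37.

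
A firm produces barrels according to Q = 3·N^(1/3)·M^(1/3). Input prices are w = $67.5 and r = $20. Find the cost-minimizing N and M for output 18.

Cost minimization requires the marginal rate of technical substitution to equal the input-price ratio: MP_N/MP_M = w/r.
Here MP_N/MP_M = (1/3)·(M/N)/(1/3) = (M/N). Setting this equal to 67.5/20 = 3.375 gives M = 3.375N.
Substituting into Q = 18: 3·N^(1/3)·(3.375N)^(1/3) = 18.
Solving, N = 8 and M = 27.

N* = 8, M* = 27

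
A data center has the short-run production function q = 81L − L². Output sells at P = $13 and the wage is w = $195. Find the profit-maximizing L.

The marginal product of L is MP_L = 81 − 2L.
A price-taking firm hires until the value of the marginal product equals the wage: P·MP_L = w, so 13·(81 − 2L) = 195.
Then 81 − 2L = 15, giving L = 33.

L* = 33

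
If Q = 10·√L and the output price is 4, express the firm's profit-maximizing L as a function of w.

L(w) = 400/w²

MP_L = (1/2)·10·L^(-1/2) = 5·L^(-1/2).
Setting P·MP_L = w: 20·L^(-1/2) = w.
Solving for L: L^(-1/2) = w/20, so L = (20/w)^(2).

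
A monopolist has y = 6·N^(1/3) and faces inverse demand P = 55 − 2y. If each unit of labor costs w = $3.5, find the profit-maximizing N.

Marginal revenue from the inverse demand is MR = 55 − 4y.
The marginal product is MP_N = 2·N^(-2/3).
A monopolist hires until marginal revenue product equals the wage: MR·MP_N = w.
At N, y = 6·N^(1/3). Substituting and solving: (55 − 24·N^(1/3))·2·N^(-2/3) = 3.5 gives N = 8.

N* = 8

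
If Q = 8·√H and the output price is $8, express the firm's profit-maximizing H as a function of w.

MP_H = (1/2)·8·H^(-1/2) = 4·H^(-1/2).
Setting P·MP_H = w: 32·H^(-1/2) = w.
Solving for H: H^(-1/2) = w/32, so H = (32/w)^(2).

H(w) = 1024/w²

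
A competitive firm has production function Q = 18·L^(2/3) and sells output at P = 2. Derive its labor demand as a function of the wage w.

MP_L = (2/3)·18·L^(-1/3) = 12·L^(-1/3).
Setting P·MP_L = w: 24·L^(-1/3) = w.
Solving for L: L^(-1/3) = w/24, so L = (24/w)^(3).

L(w) = 13824/w³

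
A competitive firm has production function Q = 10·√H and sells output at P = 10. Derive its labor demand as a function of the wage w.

H(w) = 2500/w²

MP_H = (1/2)·10·H^(-1/2) = 5·H^(-1/2).
Setting P·MP_H = w: 50·H^(-1/2) = w.
Solving for H: H^(-1/2) = w/50, so H = (50/w)^(2).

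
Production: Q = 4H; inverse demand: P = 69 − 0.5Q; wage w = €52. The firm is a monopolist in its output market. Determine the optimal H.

Marginal revenue from the inverse demand is MR = 69 − Q.
The marginal product is MP_H = 4.
A monopolist hires until marginal revenue product equals the wage: MR·MP_H = w.
(69 − 4H)·4 = 52, so H = 14.

H* = 14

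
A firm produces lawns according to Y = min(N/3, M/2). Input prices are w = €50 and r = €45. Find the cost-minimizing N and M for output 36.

With a fixed-proportions technology, the cost-minimizing bundle uses no slack in either input: N/3 = M/2 = Y.
So N = 3·36 = 108 and M = 2·36 = 72.

N* = 108, M* = 72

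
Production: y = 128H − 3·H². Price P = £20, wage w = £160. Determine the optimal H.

H* = 20

The marginal product of H is MP_H = 128 − 6H.
A price-taking firm hires until the value of the marginal product equals the wage: P·MP_H = w, so 20·(128 − 6H) = 160.
Then 128 − 6H = 8, giving H = 20.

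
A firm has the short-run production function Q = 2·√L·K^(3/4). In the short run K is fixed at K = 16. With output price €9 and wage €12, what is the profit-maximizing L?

With K = 16, MP_L = (1/2)·2·L^(-1/2)·16^(3/4) = 8·L^(-1/2).
Profit maximization for a price taker requires P·MP_L = w: 9·8·L^(-1/2) = 12.
So L^(-1/2) = 1/6, which gives L = 36.

L* = 36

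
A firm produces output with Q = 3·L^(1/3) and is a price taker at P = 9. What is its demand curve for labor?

MP_L = (1/3)·3·L^(-2/3) = L^(-2/3).
Setting P·MP_L = w: 9·L^(-2/3) = w.
Solving for L: L^(-2/3) = w/9, so L = (9/w)^(3/2).

L(w) = (9/w)^(3/2)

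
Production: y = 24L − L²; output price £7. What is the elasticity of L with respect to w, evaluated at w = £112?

From P·MP_L = w with MP_L = 24 − 2L, labor demand is L(w) = (24 − w/7)/2.
dL/dw = −1/(14) = -1/14.
At w = 112, L = 4, so ε = (dL/dw)·(w/L) = (-1/14)·(112/4) = -2.

ε = -2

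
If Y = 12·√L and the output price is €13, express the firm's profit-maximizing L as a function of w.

L(w) = 6084/w²

MP_L = (1/2)·12·L^(-1/2) = 6·L^(-1/2).
Setting P·MP_L = w: 78·L^(-1/2) = w.
Solving for L: L^(-1/2) = w/78, so L = (78/w)^(2).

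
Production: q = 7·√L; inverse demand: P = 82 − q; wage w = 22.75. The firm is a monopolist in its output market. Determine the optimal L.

L* = 16

Marginal revenue from the inverse demand is MR = 82 − 2q.
The marginal product is MP_L = 3.5·L^(-1/2).
A monopolist hires until marginal revenue product equals the wage: MR·MP_L = w.
At L, q = 7·√L. Substituting and solving: (82 − 14·√L)·3.5·L^(-1/2) = 22.75 gives L = 16.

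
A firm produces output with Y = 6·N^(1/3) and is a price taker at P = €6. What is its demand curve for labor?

MP_N = (1/3)·6·N^(-2/3) = 2·N^(-2/3).
Setting P·MP_N = w: 12·N^(-2/3) = w.
Solving for N: N^(-2/3) = w/12, so N = (12/w)^(3/2).

N(w) = (12/w)^(3/2)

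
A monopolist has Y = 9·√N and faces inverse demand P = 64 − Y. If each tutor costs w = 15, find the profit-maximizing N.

N* = 9

Marginal revenue from the inverse demand is MR = 64 − 2Y.
The marginal product is MP_N = 4.5·N^(-1/2).
A monopolist hires until marginal revenue product equals the wage: MR·MP_N = w.
At N, Y = 9·√N. Substituting and solving: (64 − 18·√N)·4.5·N^(-1/2) = 15 gives N = 9.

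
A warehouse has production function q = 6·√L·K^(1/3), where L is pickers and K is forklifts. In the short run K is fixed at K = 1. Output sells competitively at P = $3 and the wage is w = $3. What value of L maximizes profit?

L* = 9

With K = 1, MP_L = (1/2)·6·L^(-1/2)·1^(1/3) = 3·L^(-1/2).
Profit maximization for a price taker requires P·MP_L = w: 3·3·L^(-1/2) = 3.
So L^(-1/2) = 1/3, which gives L = 9.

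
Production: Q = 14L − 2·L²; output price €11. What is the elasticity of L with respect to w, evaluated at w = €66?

ε = -0.75

From P·MP_L = w with MP_L = 14 − 4L, labor demand is L(w) = (14 − w/11)/4.
dL/dw = −1/(44) = -1/44.
At w = 66, L = 2, so ε = (dL/dw)·(w/L) = (-1/44)·(66/2) = -0.75.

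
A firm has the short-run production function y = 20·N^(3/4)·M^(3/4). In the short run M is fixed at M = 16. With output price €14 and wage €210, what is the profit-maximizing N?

N* = 4096

With M = 16, MP_N = (3/4)·20·N^(-1/4)·16^(3/4) = 120·N^(-1/4).
Profit maximization for a price taker requires P·MP_N = w: 14·120·N^(-1/4) = 210.
So N^(-1/4) = 0.125, which gives N = 4096.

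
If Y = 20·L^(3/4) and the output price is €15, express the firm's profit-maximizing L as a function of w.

L(w) = (225/w)^(4)

MP_L = (3/4)·20·L^(-1/4) = 15·L^(-1/4).
Setting P·MP_L = w: 225·L^(-1/4) = w.
Solving for L: L^(-1/4) = w/225, so L = (225/w)^(4).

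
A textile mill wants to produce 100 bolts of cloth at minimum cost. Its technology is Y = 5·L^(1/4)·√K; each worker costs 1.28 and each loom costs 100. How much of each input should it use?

Cost minimization requires the marginal rate of technical substitution to equal the input-price ratio: MP_L/MP_K = w/r.
Here MP_L/MP_K = (1/4)·(K/L)/(1/2) = 0.5·(K/L). Setting this equal to 1.28/100 = 0.0128 gives K = 0.0256L.
Substituting into Y = 100: 5·L^(1/4)·(0.0256L)^(1/2) = 100.
Solving, L = 625 and K = 16.

L* = 625, K* = 16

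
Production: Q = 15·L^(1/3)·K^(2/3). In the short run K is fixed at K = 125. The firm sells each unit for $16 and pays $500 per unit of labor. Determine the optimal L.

With K = 125, MP_L = (1/3)·15·L^(-2/3)·125^(2/3) = 125·L^(-2/3).
Profit maximization for a price taker requires P·MP_L = w: 16·125·L^(-2/3) = 500.
So L^(-2/3) = 0.25, which gives L = 8.

L* = 8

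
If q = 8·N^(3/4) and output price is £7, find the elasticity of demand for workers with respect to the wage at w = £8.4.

ε = -4

MP_N = (3/4)·8·N^(-1/4), so P·MP_N = w gives 42·N^(-1/4) = w.
Solving, N(w) = (42/w)^(4). This is a constant-elasticity form: N ∝ w^(−4), so ε = −4.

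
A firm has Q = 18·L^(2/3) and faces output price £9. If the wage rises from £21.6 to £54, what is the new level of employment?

L* = 8

From P·MP_L = w with MP_L = 12·L^(-1/3), the labor demand is L(w) = (108/w)^(3).
At w = 21.6: L = 125. At w = 54: L = 8.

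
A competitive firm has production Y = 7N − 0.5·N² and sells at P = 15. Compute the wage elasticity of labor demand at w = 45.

From P·MP_N = w with MP_N = 7 − N, labor demand is N(w) = 7 − w/15.
dN/dw = −1/(15) = -1/15.
At w = 45, N = 4, so ε = (dN/dw)·(w/N) = (-1/15)·(45/4) = -0.75.

ε = -0.75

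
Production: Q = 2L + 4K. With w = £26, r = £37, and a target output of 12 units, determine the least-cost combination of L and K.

L* = 0, K* = 3

The inputs are perfect substitutes, so the firm uses whichever has the lower cost per unit of output.
Cost per unit of output via L is w/2 = 13; via K it is r/4 = 9.25. K is cheaper.
Producing Q = 12 with K alone: L = 0, K = 3.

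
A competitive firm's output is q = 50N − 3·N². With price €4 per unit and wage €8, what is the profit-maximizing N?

The marginal product of N is MP_N = 50 − 6N.
A price-taking firm hires until the value of the marginal product equals the wage: P·MP_N = w, so 4·(50 − 6N) = 8.
Then 50 − 6N = 2, giving N = 8.

N* = 8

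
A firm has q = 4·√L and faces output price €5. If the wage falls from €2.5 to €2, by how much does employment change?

ΔL = 9

From P·MP_L = w with MP_L = 2·L^(-1/2), the labor demand is L(w) = (10/w)^(2).
At w = 2.5: L = 16. At w = 2: L = 25.
ΔL = 25 − 16 = 9.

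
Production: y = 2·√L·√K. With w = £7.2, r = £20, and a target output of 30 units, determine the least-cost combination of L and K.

L* = 25, K* = 9

Cost minimization requires the marginal rate of technical substitution to equal the input-price ratio: MP_L/MP_K = w/r.
Here MP_L/MP_K = (1/2)·(K/L)/(1/2) = (K/L). Setting this equal to 7.2/20 = 0.36 gives K = 0.36L.
Substituting into y = 30: 2·L^(1/2)·(0.36L)^(1/2) = 30.
Solving, L = 25 and K = 9.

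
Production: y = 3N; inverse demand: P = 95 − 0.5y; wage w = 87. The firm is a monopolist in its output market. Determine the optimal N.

Marginal revenue from the inverse demand is MR = 95 − y.
The marginal product is MP_N = 3.
A monopolist hires until marginal revenue product equals the wage: MR·MP_N = w.
(95 − 3N)·3 = 87, so N = 22.

N* = 22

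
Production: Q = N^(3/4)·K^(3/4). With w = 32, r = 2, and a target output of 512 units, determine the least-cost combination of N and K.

N* = 16, K* = 256

Cost minimization requires the marginal rate of technical substitution to equal the input-price ratio: MP_N/MP_K = w/r.
Here MP_N/MP_K = (3/4)·(K/N)/(3/4) = (K/N). Setting this equal to 32/2 = 16 gives K = 16N.
Substituting into Q = 512: N^(3/4)·(16N)^(3/4) = 512.
Solving, N = 16 and K = 256.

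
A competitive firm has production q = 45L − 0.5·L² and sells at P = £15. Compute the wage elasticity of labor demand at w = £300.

ε = -0.8

From P·MP_L = w with MP_L = 45 − L, labor demand is L(w) = 45 − w/15.
dL/dw = −1/(15) = -1/15.
At w = 300, L = 25, so ε = (dL/dw)·(w/L) = (-1/15)·(300/25) = -0.8.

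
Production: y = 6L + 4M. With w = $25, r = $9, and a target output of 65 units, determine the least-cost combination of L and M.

The inputs are perfect substitutes, so the firm uses whichever has the lower cost per unit of output.
Cost per unit of output via L is w/6 = 25/6; via M it is r/4 = 2.25. M is cheaper.
Producing y = 65 with M alone: L = 0, M = 16.25.

L* = 0, M* = 16.25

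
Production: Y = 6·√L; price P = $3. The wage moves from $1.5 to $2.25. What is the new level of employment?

From P·MP_L = w with MP_L = 3·L^(-1/2), the labor demand is L(w) = (9/w)^(2).
At w = 1.5: L = 36. At w = 2.25: L = 16.

L* = 16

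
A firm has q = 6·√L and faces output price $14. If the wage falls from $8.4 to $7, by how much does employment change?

ΔL = 11

From P·MP_L = w with MP_L = 3·L^(-1/2), the labor demand is L(w) = (42/w)^(2).
At w = 8.4: L = 25. At w = 7: L = 36.
ΔL = 36 − 25 = 11.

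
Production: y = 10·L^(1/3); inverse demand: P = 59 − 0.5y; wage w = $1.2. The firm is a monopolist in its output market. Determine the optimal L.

Marginal revenue from the inverse demand is MR = 59 − y.
The marginal product is MP_L = (10/3)·L^(-2/3).
A monopolist hires until marginal revenue product equals the wage: MR·MP_L = w.
At L, y = 10·L^(1/3). Substituting and solving: (59 − 10·L^(1/3))·(10/3)·L^(-2/3) = 1.2 gives L = 125.

L* = 125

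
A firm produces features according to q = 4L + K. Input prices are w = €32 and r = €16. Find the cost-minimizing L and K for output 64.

L* = 16, K* = 0

The inputs are perfect substitutes, so the firm uses whichever has the lower cost per unit of output.
Cost per unit of output via L is 8; via K it is 16. L is cheaper.
Producing q = 64 with L alone: L = 16, K = 0.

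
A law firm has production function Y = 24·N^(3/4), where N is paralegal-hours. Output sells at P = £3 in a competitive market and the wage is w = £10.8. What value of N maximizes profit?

N* = 625

MP_N = (3/4)·24·N^(-1/4) = 18·N^(-1/4).
Profit maximization for a price taker requires P·MP_N = w: 3·18·N^(-1/4) = 10.8.
So N^(-1/4) = 0.2, which gives N = 625.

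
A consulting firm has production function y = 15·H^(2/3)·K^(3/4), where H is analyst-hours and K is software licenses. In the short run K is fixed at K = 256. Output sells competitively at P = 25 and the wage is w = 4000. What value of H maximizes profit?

H* = 64

With K = 256, MP_H = (2/3)·15·H^(-1/3)·256^(3/4) = 640·H^(-1/3).
Profit maximization for a price taker requires P·MP_H = w: 25·640·H^(-1/3) = 4000.
So H^(-1/3) = 0.25, which gives H = 64.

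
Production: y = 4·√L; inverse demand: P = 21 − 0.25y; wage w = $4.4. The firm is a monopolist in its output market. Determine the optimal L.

L* = 25

Marginal revenue from the inverse demand is MR = 21 − 0.5y.
The marginal product is MP_L = 2·L^(-1/2).
A monopolist hires until marginal revenue product equals the wage: MR·MP_L = w.
At L, y = 4·√L. Substituting and solving: (21 − 2·√L)·2·L^(-1/2) = 4.4 gives L = 25.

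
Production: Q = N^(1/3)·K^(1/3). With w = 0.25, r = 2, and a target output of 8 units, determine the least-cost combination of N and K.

N* = 64, K* = 8

Cost minimization requires the marginal rate of technical substitution to equal the input-price ratio: MP_N/MP_K = w/r.
Here MP_N/MP_K = (1/3)·(K/N)/(1/3) = (K/N). Setting this equal to 0.25/2 = 0.125 gives K = 0.125N.
Substituting into Q = 8: N^(1/3)·(0.125N)^(1/3) = 8.
Solving, N = 64 and K = 8.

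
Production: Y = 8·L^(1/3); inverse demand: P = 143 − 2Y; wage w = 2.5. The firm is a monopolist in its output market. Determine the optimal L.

L* = 64

Marginal revenue from the inverse demand is MR = 143 − 4Y.
The marginal product is MP_L = (8/3)·L^(-2/3).
A monopolist hires until marginal revenue product equals the wage: MR·MP_L = w.
At L, Y = 8·L^(1/3). Substituting and solving: (143 − 32·L^(1/3))·(8/3)·L^(-2/3) = 2.5 gives L = 64.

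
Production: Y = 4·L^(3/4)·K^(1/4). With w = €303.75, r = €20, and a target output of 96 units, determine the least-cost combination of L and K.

L* = 16, K* = 81

Cost minimization requires the marginal rate of technical substitution to equal the input-price ratio: MP_L/MP_K = w/r.
Here MP_L/MP_K = (3/4)·(K/L)/(1/4) = 3·(K/L). Setting this equal to 303.75/20 = 15.1875 gives K = 5.0625L.
Substituting into Y = 96: 4·L^(3/4)·(5.0625L)^(1/4) = 96.
Solving, L = 16 and K = 81.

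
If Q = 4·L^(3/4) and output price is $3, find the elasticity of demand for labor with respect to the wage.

ε = -4

MP_L = (3/4)·4·L^(-1/4), so P·MP_L = w gives 9·L^(-1/4) = w.
Solving, L(w) = (9/w)^(4). This is a constant-elasticity form: L ∝ w^(−4), so ε = −4.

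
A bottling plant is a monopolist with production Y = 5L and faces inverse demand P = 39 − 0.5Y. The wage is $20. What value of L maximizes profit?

Marginal revenue from the inverse demand is MR = 39 − Y.
The marginal product is MP_L = 5.
A monopolist hires until marginal revenue product equals the wage: MR·MP_L = w.
(39 − 5L)·5 = 20, so L = 7.

L* = 7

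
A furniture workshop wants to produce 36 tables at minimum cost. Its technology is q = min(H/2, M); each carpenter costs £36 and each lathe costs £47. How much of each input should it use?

H* = 72, M* = 36

With a fixed-proportions technology, the cost-minimizing bundle uses no slack in either input: H/2 = M = q.
So H = 2·36 = 72 and M = 36.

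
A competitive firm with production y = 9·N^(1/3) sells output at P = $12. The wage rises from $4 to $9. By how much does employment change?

From P·MP_N = w with MP_N = 3·N^(-2/3), the labor demand is N(w) = (36/w)^(3/2).
At w = 4: N = 27. At w = 9: N = 8.
ΔN = 8 − 27 = -19.

ΔN = -19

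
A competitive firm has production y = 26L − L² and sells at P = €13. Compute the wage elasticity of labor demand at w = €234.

ε = -2.25

From P·MP_L = w with MP_L = 26 − 2L, labor demand is L(w) = (26 − w/13)/2.
dL/dw = −1/(26) = -1/26.
At w = 234, L = 4, so ε = (dL/dw)·(w/L) = (-1/26)·(234/4) = -2.25.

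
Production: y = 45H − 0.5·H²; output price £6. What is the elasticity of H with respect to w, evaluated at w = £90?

ε = -0.5

From P·MP_H = w with MP_H = 45 − H, labor demand is H(w) = 45 − w/6.
dH/dw = −1/(6) = -1/6.
At w = 90, H = 30, so ε = (dH/dw)·(w/H) = (-1/6)·(90/30) = -0.5.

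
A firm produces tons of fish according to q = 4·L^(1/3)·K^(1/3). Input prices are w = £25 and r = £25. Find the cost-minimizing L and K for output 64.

L* = 64, K* = 64

Cost minimization requires the marginal rate of technical substitution to equal the input-price ratio: MP_L/MP_K = w/r.
Here MP_L/MP_K = (1/3)·(K/L)/(1/3) = (K/L). Setting this equal to 25/25 = 1 gives K = L.
Substituting into q = 64: 4·L^(1/3)·(L)^(1/3) = 64.
Solving, L = 64 and K = 64.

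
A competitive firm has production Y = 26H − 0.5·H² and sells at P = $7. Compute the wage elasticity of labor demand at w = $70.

From P·MP_H = w with MP_H = 26 − H, labor demand is H(w) = 26 − w/7.
dH/dw = −1/(7) = -1/7.
At w = 70, H = 16, so ε = (dH/dw)·(w/H) = (-1/7)·(70/16) = -0.625.

ε = -0.625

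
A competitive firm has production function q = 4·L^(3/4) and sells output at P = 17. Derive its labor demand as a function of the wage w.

MP_L = (3/4)·4·L^(-1/4) = 3·L^(-1/4).
Setting P·MP_L = w: 51·L^(-1/4) = w.
Solving for L: L^(-1/4) = w/51, so L = (51/w)^(4).

L(w) = 6765201/w^(4)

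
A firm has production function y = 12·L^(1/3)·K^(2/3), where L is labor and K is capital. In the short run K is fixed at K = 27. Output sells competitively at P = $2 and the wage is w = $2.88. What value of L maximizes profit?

With K = 27, MP_L = (1/3)·12·L^(-2/3)·27^(2/3) = 36·L^(-2/3).
Profit maximization for a price taker requires P·MP_L = w: 2·36·L^(-2/3) = 2.88.
So L^(-2/3) = 0.04, which gives L = 125.

L* = 125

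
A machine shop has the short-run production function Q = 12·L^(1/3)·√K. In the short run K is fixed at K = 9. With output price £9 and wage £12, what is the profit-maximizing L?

L* = 27

With K = 9, MP_L = (1/3)·12·L^(-2/3)·9^(1/2) = 12·L^(-2/3).
Profit maximization for a price taker requires P·MP_L = w: 9·12·L^(-2/3) = 12.
So L^(-2/3) = 1/9, which gives L = 27.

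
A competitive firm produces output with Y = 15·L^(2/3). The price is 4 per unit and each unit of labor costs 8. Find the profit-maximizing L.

MP_L = (2/3)·15·L^(-1/3) = 10·L^(-1/3).
Profit maximization for a price taker requires P·MP_L = w: 4·10·L^(-1/3) = 8.
So L^(-1/3) = 0.2, which gives L = 125.

L* = 125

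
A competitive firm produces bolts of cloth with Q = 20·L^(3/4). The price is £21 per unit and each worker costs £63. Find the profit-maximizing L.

MP_L = (3/4)·20·L^(-1/4) = 15·L^(-1/4).
Profit maximization for a price taker requires P·MP_L = w: 21·15·L^(-1/4) = 63.
So L^(-1/4) = 0.2, which gives L = 625.

L* = 625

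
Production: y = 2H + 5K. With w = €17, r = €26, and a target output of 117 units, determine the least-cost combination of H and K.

H* = 0, K* = 23.4

The inputs are perfect substitutes, so the firm uses whichever has the lower cost per unit of output.
Cost per unit of output via H is w/2 = 8.5; via K it is r/5 = 5.2. K is cheaper.
Producing y = 117 with K alone: H = 0, K = 23.4.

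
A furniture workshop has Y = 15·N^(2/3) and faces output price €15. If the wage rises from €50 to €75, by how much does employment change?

ΔN = -19

From P·MP_N = w with MP_N = 10·N^(-1/3), the labor demand is N(w) = (150/w)^(3).
At w = 50: N = 27. At w = 75: N = 8.
ΔN = 8 − 27 = -19.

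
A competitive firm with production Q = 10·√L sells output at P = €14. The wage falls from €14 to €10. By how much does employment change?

From P·MP_L = w with MP_L = 5·L^(-1/2), the labor demand is L(w) = (70/w)^(2).
At w = 14: L = 25. At w = 10: L = 49.
ΔL = 49 − 25 = 24.

ΔL = 24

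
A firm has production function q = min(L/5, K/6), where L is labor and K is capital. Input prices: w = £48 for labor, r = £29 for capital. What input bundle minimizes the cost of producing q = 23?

L* = 115, K* = 138

With a fixed-proportions technology, the cost-minimizing bundle uses no slack in either input: L/5 = K/6 = q.
So L = 5·23 = 115 and K = 6·23 = 138.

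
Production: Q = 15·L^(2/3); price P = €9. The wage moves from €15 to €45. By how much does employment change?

From P·MP_L = w with MP_L = 10·L^(-1/3), the labor demand is L(w) = (90/w)^(3).
At w = 15: L = 216. At w = 45: L = 8.
ΔL = 8 − 216 = -208.

ΔL = -208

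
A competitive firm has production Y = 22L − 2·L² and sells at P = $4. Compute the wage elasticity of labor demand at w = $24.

From P·MP_L = w with MP_L = 22 − 4L, labor demand is L(w) = (22 − w/4)/4.
dL/dw = −1/(16) = -0.0625.
At w = 24, L = 4, so ε = (dL/dw)·(w/L) = (-0.0625)·(24/4) = -0.375.

ε = -0.375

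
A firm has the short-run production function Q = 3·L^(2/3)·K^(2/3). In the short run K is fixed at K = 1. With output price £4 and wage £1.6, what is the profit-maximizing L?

With K = 1, MP_L = (2/3)·3·L^(-1/3)·1^(2/3) = 2·L^(-1/3).
Profit maximization for a price taker requires P·MP_L = w: 4·2·L^(-1/3) = 1.6.
So L^(-1/3) = 0.2, which gives L = 125.

L* = 125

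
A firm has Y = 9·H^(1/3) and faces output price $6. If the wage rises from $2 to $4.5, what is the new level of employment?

From P·MP_H = w with MP_H = 3·H^(-2/3), the labor demand is H(w) = (18/w)^(3/2).
At w = 2: H = 27. At w = 4.5: H = 8.

H* = 8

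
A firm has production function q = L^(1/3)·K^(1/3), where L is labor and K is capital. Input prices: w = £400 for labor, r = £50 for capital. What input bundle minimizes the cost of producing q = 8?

Cost minimization requires the marginal rate of technical substitution to equal the input-price ratio: MP_L/MP_K = w/r.
Here MP_L/MP_K = (1/3)·(K/L)/(1/3) = (K/L). Setting this equal to 400/50 = 8 gives K = 8L.
Substituting into q = 8: L^(1/3)·(8L)^(1/3) = 8.
Solving, L = 8 and K = 64.

L* = 8, K* = 64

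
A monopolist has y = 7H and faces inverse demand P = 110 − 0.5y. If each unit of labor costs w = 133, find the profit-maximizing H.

H* = 13

Marginal revenue from the inverse demand is MR = 110 − y.
The marginal product is MP_H = 7.
A monopolist hires until marginal revenue product equals the wage: MR·MP_H = w.
(110 − 7H)·7 = 133, so H = 13.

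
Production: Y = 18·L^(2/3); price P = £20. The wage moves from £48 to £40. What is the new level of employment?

L* = 216

From P·MP_L = w with MP_L = 12·L^(-1/3), the labor demand is L(w) = (240/w)^(3).
At w = 48: L = 125. At w = 40: L = 216.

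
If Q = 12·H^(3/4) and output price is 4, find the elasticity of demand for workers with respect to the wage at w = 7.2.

ε = -4

MP_H = (3/4)·12·H^(-1/4), so P·MP_H = w gives 36·H^(-1/4) = w.
Solving, H(w) = (36/w)^(4). This is a constant-elasticity form: H ∝ w^(−4), so ε = −4.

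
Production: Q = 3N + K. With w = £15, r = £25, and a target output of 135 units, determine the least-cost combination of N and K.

The inputs are perfect substitutes, so the firm uses whichever has the lower cost per unit of output.
Cost per unit of output via N is 5; via K it is 25. N is cheaper.
Producing Q = 135 with N alone: N = 45, K = 0.

N* = 45, K* = 0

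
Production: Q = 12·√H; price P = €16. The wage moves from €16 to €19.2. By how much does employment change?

From P·MP_H = w with MP_H = 6·H^(-1/2), the labor demand is H(w) = (96/w)^(2).
At w = 16: H = 36. At w = 19.2: H = 25.
ΔH = 25 − 36 = -11.

ΔH = -11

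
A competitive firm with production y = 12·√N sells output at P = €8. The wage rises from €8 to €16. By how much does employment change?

From P·MP_N = w with MP_N = 6·N^(-1/2), the labor demand is N(w) = (48/w)^(2).
At w = 8: N = 36. At w = 16: N = 9.
ΔN = 9 − 36 = -27.

ΔN = -27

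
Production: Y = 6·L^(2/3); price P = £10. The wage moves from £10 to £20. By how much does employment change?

From P·MP_L = w with MP_L = 4·L^(-1/3), the labor demand is L(w) = (40/w)^(3).
At w = 10: L = 64. At w = 20: L = 8.
ΔL = 8 − 64 = -56.

ΔL = -56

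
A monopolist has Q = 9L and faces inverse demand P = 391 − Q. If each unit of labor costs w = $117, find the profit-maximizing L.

Marginal revenue from the inverse demand is MR = 391 − 2Q.
The marginal product is MP_L = 9.
A monopolist hires until marginal revenue product equals the wage: MR·MP_L = w.
(391 − 18L)·9 = 117, so L = 21.

L* = 21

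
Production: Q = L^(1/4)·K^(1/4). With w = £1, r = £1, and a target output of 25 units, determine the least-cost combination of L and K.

Cost minimization requires the marginal rate of technical substitution to equal the input-price ratio: MP_L/MP_K = w/r.
Here MP_L/MP_K = (1/4)·(K/L)/(1/4) = (K/L). Setting this equal to 1/1 = 1 gives K = L.
Substituting into Q = 25: L^(1/4)·(L)^(1/4) = 25.
Solving, L = 625 and K = 625.

L* = 625, K* = 625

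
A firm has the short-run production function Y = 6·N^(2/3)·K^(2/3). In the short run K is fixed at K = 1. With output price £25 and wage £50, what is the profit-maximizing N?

With K = 1, MP_N = (2/3)·6·N^(-1/3)·1^(2/3) = 4·N^(-1/3).
Profit maximization for a price taker requires P·MP_N = w: 25·4·N^(-1/3) = 50.
So N^(-1/3) = 0.5, which gives N = 8.

N* = 8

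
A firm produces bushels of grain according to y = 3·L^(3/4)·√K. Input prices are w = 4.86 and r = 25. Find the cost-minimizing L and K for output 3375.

Cost minimization requires the marginal rate of technical substitution to equal the input-price ratio: MP_L/MP_K = w/r.
Here MP_L/MP_K = (3/4)·(K/L)/(1/2) = 1.5·(K/L). Setting this equal to 4.86/25 = 0.1944 gives K = 0.1296L.
Substituting into y = 3375: 3·L^(3/4)·(0.1296L)^(1/2) = 3375.
Solving, L = 625 and K = 81.

L* = 625, K* = 81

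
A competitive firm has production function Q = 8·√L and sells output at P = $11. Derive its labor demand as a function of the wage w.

MP_L = (1/2)·8·L^(-1/2) = 4·L^(-1/2).
Setting P·MP_L = w: 44·L^(-1/2) = w.
Solving for L: L^(-1/2) = w/44, so L = (44/w)^(2).

L(w) = 1936/w²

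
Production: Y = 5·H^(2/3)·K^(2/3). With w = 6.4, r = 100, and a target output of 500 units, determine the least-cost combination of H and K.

H* = 125, K* = 8

Cost minimization requires the marginal rate of technical substitution to equal the input-price ratio: MP_H/MP_K = w/r.
Here MP_H/MP_K = (2/3)·(K/H)/(2/3) = (K/H). Setting this equal to 6.4/100 = 0.064 gives K = 0.064H.
Substituting into Y = 500: 5·H^(2/3)·(0.064H)^(2/3) = 500.
Solving, H = 125 and K = 8.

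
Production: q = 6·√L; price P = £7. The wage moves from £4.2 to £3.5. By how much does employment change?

From P·MP_L = w with MP_L = 3·L^(-1/2), the labor demand is L(w) = (21/w)^(2).
At w = 4.2: L = 25. At w = 3.5: L = 36.
ΔL = 36 − 25 = 11.

ΔL = 11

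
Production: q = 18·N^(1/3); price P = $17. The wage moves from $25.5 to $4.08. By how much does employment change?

From P·MP_N = w with MP_N = 6·N^(-2/3), the labor demand is N(w) = (102/w)^(3/2).
At w = 25.5: N = 8. At w = 4.08: N = 125.
ΔN = 125 − 8 = 117.

ΔN = 117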